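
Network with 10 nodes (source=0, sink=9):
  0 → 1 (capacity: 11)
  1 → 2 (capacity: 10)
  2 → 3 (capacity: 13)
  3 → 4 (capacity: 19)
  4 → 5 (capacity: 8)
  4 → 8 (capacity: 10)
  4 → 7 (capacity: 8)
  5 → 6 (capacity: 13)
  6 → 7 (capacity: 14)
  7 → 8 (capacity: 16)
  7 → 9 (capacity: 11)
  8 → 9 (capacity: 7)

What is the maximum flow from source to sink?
Maximum flow = 10

Max flow: 10

Flow assignment:
  0 → 1: 10/11
  1 → 2: 10/10
  2 → 3: 10/13
  3 → 4: 10/19
  4 → 8: 7/10
  4 → 7: 3/8
  7 → 9: 3/11
  8 → 9: 7/7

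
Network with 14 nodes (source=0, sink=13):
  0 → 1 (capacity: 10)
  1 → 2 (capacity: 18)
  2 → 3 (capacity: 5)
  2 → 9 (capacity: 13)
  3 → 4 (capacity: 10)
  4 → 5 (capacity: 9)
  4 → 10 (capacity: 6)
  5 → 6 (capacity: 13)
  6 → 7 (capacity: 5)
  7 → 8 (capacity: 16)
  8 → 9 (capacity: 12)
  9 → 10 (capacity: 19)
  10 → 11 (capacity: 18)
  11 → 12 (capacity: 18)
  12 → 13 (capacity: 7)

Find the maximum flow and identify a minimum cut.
Max flow = 7, Min cut edges: (12,13)

Maximum flow: 7
Minimum cut: (12,13)
Partition: S = [0, 1, 2, 3, 4, 5, 6, 7, 8, 9, 10, 11, 12], T = [13]

Max-flow min-cut theorem verified: both equal 7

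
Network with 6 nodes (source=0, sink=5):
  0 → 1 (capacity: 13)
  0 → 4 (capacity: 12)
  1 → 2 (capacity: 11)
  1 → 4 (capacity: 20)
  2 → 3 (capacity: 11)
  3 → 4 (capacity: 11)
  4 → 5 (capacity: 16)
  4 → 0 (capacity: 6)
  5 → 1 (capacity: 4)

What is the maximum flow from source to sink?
Maximum flow = 16

Max flow: 16

Flow assignment:
  0 → 1: 4/13
  0 → 4: 12/12
  1 → 4: 4/20
  4 → 5: 16/16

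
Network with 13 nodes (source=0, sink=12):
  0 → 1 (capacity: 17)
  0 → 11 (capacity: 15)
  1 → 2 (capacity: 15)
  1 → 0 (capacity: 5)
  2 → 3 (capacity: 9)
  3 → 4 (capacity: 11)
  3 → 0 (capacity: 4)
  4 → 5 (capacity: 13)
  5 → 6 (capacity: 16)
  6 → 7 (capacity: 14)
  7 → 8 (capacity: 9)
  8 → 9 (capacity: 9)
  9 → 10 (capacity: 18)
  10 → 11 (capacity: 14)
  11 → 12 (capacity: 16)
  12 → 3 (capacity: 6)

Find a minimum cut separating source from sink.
Min cut value = 16, edges: (11,12)

Min cut value: 16
Partition: S = [0, 1, 2, 3, 4, 5, 6, 7, 8, 9, 10, 11], T = [12]
Cut edges: (11,12)

By max-flow min-cut theorem, max flow = min cut = 16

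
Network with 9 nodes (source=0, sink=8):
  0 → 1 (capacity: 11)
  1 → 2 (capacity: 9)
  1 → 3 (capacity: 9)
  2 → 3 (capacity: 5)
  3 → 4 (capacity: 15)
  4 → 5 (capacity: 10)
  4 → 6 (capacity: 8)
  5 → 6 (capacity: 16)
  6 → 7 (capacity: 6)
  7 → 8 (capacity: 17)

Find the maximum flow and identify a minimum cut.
Max flow = 6, Min cut edges: (6,7)

Maximum flow: 6
Minimum cut: (6,7)
Partition: S = [0, 1, 2, 3, 4, 5, 6], T = [7, 8]

Max-flow min-cut theorem verified: both equal 6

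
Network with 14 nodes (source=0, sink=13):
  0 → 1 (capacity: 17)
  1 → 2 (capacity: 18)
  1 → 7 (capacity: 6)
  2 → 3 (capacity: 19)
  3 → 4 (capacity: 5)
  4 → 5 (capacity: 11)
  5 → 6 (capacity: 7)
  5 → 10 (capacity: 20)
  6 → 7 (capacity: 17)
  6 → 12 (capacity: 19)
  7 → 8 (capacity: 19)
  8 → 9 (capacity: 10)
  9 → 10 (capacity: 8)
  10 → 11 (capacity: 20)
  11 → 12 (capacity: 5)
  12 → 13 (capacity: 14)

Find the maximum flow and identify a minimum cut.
Max flow = 10, Min cut edges: (3,4), (11,12)

Maximum flow: 10
Minimum cut: (3,4), (11,12)
Partition: S = [0, 1, 2, 3, 7, 8, 9, 10, 11], T = [4, 5, 6, 12, 13]

Max-flow min-cut theorem verified: both equal 10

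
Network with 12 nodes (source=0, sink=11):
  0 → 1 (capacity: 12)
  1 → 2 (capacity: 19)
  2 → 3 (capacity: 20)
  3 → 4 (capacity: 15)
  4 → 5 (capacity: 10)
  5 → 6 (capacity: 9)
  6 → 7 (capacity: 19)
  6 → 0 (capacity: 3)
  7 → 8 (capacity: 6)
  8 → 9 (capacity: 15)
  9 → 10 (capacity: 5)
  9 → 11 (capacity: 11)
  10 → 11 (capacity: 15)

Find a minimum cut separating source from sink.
Min cut value = 6, edges: (7,8)

Min cut value: 6
Partition: S = [0, 1, 2, 3, 4, 5, 6, 7], T = [8, 9, 10, 11]
Cut edges: (7,8)

By max-flow min-cut theorem, max flow = min cut = 6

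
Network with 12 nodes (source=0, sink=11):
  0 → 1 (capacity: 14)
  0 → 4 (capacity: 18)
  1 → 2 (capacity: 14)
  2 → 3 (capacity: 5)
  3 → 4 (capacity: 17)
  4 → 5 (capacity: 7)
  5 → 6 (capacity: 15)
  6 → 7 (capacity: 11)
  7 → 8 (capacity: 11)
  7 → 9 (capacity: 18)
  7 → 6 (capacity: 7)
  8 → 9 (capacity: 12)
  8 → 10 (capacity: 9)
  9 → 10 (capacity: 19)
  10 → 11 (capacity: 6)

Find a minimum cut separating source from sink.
Min cut value = 6, edges: (10,11)

Min cut value: 6
Partition: S = [0, 1, 2, 3, 4, 5, 6, 7, 8, 9, 10], T = [11]
Cut edges: (10,11)

By max-flow min-cut theorem, max flow = min cut = 6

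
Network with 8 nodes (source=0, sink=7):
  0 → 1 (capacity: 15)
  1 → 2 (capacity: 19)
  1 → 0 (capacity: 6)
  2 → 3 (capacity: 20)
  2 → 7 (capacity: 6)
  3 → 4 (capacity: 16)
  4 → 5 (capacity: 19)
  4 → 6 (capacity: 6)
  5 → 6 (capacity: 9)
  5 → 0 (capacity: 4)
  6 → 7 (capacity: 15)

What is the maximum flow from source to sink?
Maximum flow = 15

Max flow: 15

Flow assignment:
  0 → 1: 15/15
  1 → 2: 15/19
  2 → 3: 9/20
  2 → 7: 6/6
  3 → 4: 9/16
  4 → 5: 3/19
  4 → 6: 6/6
  5 → 6: 3/9
  6 → 7: 9/15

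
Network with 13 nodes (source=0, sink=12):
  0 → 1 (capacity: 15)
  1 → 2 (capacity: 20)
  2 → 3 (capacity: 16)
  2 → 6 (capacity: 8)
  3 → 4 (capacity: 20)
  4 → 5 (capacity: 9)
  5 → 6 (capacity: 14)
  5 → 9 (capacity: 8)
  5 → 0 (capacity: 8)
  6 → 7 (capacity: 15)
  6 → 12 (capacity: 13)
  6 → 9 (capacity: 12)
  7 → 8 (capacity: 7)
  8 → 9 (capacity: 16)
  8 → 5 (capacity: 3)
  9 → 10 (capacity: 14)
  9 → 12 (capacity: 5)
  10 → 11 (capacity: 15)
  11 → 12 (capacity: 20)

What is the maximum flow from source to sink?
Maximum flow = 15

Max flow: 15

Flow assignment:
  0 → 1: 15/15
  1 → 2: 15/20
  2 → 3: 7/16
  2 → 6: 8/8
  3 → 4: 7/20
  4 → 5: 7/9
  5 → 6: 7/14
  6 → 12: 13/13
  6 → 9: 2/12
  9 → 12: 2/5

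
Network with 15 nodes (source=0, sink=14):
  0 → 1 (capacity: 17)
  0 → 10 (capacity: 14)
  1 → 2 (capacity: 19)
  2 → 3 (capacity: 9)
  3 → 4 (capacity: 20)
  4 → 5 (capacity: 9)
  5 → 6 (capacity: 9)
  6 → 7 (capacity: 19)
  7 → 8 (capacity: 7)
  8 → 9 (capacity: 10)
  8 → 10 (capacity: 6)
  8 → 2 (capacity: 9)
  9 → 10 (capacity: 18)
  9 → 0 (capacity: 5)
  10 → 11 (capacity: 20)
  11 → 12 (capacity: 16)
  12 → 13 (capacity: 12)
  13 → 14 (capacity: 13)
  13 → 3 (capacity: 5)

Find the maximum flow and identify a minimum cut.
Max flow = 12, Min cut edges: (12,13)

Maximum flow: 12
Minimum cut: (12,13)
Partition: S = [0, 1, 2, 3, 4, 5, 6, 7, 8, 9, 10, 11, 12], T = [13, 14]

Max-flow min-cut theorem verified: both equal 12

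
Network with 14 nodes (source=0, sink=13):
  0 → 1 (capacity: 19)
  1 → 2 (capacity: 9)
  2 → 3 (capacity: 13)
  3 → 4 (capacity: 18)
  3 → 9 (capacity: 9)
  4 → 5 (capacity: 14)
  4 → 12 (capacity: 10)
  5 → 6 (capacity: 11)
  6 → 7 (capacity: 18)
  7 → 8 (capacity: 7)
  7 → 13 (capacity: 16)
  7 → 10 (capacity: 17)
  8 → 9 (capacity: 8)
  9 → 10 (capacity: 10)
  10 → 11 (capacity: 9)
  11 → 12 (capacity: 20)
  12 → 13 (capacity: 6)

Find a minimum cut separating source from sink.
Min cut value = 9, edges: (1,2)

Min cut value: 9
Partition: S = [0, 1], T = [2, 3, 4, 5, 6, 7, 8, 9, 10, 11, 12, 13]
Cut edges: (1,2)

By max-flow min-cut theorem, max flow = min cut = 9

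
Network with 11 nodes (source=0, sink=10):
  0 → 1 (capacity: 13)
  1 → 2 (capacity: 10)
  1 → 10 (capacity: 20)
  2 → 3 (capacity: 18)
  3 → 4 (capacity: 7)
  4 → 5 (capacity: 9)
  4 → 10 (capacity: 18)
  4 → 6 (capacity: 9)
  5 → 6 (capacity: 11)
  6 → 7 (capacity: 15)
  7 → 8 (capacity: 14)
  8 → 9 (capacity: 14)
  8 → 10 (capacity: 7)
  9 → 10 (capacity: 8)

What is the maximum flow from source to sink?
Maximum flow = 13

Max flow: 13

Flow assignment:
  0 → 1: 13/13
  1 → 10: 13/20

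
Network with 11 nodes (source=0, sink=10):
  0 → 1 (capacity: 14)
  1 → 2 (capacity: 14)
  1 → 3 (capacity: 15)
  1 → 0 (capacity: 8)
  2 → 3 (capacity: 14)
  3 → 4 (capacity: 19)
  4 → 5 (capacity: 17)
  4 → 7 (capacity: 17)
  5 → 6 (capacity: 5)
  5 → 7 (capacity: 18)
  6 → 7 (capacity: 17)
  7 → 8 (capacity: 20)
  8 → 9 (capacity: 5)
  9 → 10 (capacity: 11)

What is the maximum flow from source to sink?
Maximum flow = 5

Max flow: 5

Flow assignment:
  0 → 1: 5/14
  1 → 3: 5/15
  3 → 4: 5/19
  4 → 7: 5/17
  7 → 8: 5/20
  8 → 9: 5/5
  9 → 10: 5/11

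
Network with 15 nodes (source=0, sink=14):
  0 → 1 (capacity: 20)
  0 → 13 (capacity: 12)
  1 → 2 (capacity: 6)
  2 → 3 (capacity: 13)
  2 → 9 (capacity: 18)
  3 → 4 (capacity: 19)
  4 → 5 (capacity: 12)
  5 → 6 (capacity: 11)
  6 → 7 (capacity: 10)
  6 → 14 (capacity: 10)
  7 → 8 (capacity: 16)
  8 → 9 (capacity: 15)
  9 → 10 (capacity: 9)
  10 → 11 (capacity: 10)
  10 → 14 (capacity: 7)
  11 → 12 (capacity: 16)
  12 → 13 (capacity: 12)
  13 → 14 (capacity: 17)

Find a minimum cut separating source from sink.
Min cut value = 18, edges: (0,13), (1,2)

Min cut value: 18
Partition: S = [0, 1], T = [2, 3, 4, 5, 6, 7, 8, 9, 10, 11, 12, 13, 14]
Cut edges: (0,13), (1,2)

By max-flow min-cut theorem, max flow = min cut = 18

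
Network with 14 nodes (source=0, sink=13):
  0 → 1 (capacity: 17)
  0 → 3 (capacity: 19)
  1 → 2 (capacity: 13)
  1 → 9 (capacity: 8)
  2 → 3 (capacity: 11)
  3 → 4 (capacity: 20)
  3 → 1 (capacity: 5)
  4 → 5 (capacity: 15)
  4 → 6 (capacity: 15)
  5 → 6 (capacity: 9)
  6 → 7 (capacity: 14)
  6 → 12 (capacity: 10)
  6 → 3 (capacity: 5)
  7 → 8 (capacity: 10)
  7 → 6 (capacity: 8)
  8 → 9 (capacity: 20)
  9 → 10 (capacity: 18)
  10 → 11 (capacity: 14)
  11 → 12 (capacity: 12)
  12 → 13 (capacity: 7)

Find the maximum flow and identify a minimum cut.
Max flow = 7, Min cut edges: (12,13)

Maximum flow: 7
Minimum cut: (12,13)
Partition: S = [0, 1, 2, 3, 4, 5, 6, 7, 8, 9, 10, 11, 12], T = [13]

Max-flow min-cut theorem verified: both equal 7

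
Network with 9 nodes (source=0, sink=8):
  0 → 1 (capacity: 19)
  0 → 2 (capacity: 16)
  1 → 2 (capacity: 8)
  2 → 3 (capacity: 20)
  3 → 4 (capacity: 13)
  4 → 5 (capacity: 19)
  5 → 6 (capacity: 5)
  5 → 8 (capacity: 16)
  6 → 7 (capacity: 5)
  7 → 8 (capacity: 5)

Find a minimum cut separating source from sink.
Min cut value = 13, edges: (3,4)

Min cut value: 13
Partition: S = [0, 1, 2, 3], T = [4, 5, 6, 7, 8]
Cut edges: (3,4)

By max-flow min-cut theorem, max flow = min cut = 13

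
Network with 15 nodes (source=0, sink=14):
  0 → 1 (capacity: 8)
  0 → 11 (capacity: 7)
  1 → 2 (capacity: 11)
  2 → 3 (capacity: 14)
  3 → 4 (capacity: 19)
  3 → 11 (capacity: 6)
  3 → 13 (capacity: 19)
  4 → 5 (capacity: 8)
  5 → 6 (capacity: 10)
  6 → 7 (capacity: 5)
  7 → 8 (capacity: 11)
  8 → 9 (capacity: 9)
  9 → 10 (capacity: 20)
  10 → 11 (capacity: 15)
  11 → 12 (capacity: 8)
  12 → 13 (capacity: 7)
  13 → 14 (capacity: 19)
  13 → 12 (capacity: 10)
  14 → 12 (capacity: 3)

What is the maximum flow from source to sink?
Maximum flow = 15

Max flow: 15

Flow assignment:
  0 → 1: 8/8
  0 → 11: 7/7
  1 → 2: 8/11
  2 → 3: 8/14
  3 → 13: 8/19
  11 → 12: 7/8
  12 → 13: 7/7
  13 → 14: 15/19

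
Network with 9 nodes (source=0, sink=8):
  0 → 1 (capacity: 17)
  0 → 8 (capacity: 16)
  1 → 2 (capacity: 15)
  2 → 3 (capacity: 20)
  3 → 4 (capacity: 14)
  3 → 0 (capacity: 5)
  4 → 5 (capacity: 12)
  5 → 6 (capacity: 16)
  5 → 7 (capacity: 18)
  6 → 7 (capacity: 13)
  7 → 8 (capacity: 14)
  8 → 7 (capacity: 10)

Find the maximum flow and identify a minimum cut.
Max flow = 28, Min cut edges: (0,8), (4,5)

Maximum flow: 28
Minimum cut: (0,8), (4,5)
Partition: S = [0, 1, 2, 3, 4], T = [5, 6, 7, 8]

Max-flow min-cut theorem verified: both equal 28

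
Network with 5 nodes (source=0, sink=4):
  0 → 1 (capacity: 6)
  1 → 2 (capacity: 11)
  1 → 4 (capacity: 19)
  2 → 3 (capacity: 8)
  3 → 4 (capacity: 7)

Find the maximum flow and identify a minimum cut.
Max flow = 6, Min cut edges: (0,1)

Maximum flow: 6
Minimum cut: (0,1)
Partition: S = [0], T = [1, 2, 3, 4]

Max-flow min-cut theorem verified: both equal 6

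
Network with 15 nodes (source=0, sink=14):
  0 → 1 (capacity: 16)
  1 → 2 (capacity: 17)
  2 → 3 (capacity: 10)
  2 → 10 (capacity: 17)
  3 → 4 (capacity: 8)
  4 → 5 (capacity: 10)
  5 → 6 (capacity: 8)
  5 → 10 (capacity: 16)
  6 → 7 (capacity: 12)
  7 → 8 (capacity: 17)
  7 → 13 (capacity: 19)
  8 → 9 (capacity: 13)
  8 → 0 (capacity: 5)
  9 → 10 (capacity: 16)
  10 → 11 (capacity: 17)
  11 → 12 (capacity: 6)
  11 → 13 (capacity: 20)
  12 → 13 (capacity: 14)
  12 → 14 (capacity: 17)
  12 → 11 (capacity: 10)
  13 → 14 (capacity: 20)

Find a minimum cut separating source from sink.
Min cut value = 16, edges: (0,1)

Min cut value: 16
Partition: S = [0], T = [1, 2, 3, 4, 5, 6, 7, 8, 9, 10, 11, 12, 13, 14]
Cut edges: (0,1)

By max-flow min-cut theorem, max flow = min cut = 16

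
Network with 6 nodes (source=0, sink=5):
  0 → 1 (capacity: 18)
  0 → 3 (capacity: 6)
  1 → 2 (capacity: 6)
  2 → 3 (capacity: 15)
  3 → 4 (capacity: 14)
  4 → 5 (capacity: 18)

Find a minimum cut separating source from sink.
Min cut value = 12, edges: (0,3), (1,2)

Min cut value: 12
Partition: S = [0, 1], T = [2, 3, 4, 5]
Cut edges: (0,3), (1,2)

By max-flow min-cut theorem, max flow = min cut = 12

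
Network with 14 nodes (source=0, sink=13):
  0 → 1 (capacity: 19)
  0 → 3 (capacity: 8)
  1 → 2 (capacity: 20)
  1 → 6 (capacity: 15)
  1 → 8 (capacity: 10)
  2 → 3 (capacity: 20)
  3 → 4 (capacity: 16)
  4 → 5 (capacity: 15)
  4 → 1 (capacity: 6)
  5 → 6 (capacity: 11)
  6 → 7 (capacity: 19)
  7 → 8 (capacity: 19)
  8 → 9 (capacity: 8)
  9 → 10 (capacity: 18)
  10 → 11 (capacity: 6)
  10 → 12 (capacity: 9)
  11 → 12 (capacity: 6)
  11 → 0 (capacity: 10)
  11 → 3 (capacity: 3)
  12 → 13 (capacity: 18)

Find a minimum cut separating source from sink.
Min cut value = 8, edges: (8,9)

Min cut value: 8
Partition: S = [0, 1, 2, 3, 4, 5, 6, 7, 8], T = [9, 10, 11, 12, 13]
Cut edges: (8,9)

By max-flow min-cut theorem, max flow = min cut = 8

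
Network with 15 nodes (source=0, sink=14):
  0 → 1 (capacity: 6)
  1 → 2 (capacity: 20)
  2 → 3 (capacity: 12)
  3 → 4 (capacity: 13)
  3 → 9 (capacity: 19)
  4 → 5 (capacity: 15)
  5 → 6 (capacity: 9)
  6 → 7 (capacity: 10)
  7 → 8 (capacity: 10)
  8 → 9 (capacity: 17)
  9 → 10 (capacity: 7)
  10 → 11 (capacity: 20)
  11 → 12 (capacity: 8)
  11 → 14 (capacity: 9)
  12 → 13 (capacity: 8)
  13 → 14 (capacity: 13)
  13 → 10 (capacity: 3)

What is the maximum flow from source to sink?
Maximum flow = 6

Max flow: 6

Flow assignment:
  0 → 1: 6/6
  1 → 2: 6/20
  2 → 3: 6/12
  3 → 9: 6/19
  9 → 10: 6/7
  10 → 11: 6/20
  11 → 14: 6/9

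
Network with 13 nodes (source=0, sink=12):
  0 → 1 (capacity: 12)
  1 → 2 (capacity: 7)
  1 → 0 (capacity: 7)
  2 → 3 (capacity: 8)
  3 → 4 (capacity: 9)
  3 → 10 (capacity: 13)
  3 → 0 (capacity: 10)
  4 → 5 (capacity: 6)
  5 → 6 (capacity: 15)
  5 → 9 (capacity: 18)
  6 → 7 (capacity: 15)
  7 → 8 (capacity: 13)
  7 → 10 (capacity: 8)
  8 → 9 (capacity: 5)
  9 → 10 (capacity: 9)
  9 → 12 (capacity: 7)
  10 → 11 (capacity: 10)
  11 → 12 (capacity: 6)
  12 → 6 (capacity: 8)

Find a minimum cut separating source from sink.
Min cut value = 7, edges: (1,2)

Min cut value: 7
Partition: S = [0, 1], T = [2, 3, 4, 5, 6, 7, 8, 9, 10, 11, 12]
Cut edges: (1,2)

By max-flow min-cut theorem, max flow = min cut = 7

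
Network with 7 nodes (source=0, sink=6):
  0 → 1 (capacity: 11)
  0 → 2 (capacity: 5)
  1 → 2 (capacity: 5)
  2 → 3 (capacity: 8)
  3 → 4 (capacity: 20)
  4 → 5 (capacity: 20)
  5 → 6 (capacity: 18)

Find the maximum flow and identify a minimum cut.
Max flow = 8, Min cut edges: (2,3)

Maximum flow: 8
Minimum cut: (2,3)
Partition: S = [0, 1, 2], T = [3, 4, 5, 6]

Max-flow min-cut theorem verified: both equal 8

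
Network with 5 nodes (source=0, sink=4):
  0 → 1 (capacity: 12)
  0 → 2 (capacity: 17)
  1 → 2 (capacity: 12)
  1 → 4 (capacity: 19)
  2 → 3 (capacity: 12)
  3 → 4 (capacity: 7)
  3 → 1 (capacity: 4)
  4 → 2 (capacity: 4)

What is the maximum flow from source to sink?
Maximum flow = 23

Max flow: 23

Flow assignment:
  0 → 1: 12/12
  0 → 2: 11/17
  1 → 4: 16/19
  2 → 3: 11/12
  3 → 4: 7/7
  3 → 1: 4/4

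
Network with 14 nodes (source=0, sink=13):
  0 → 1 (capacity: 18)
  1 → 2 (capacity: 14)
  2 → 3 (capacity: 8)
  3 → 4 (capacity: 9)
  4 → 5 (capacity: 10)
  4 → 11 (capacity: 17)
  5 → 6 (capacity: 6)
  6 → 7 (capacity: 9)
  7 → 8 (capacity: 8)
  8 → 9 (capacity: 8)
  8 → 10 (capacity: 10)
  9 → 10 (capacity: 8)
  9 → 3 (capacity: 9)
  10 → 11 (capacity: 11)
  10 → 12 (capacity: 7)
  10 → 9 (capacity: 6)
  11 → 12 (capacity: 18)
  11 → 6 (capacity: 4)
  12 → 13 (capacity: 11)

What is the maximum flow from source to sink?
Maximum flow = 8

Max flow: 8

Flow assignment:
  0 → 1: 8/18
  1 → 2: 8/14
  2 → 3: 8/8
  3 → 4: 8/9
  4 → 11: 8/17
  11 → 12: 8/18
  12 → 13: 8/11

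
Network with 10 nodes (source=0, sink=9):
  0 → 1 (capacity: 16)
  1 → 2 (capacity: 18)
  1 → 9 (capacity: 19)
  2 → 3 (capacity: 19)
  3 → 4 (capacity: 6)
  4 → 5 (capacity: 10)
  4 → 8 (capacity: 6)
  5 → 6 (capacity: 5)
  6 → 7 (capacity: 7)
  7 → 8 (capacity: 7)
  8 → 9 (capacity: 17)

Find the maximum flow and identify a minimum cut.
Max flow = 16, Min cut edges: (0,1)

Maximum flow: 16
Minimum cut: (0,1)
Partition: S = [0], T = [1, 2, 3, 4, 5, 6, 7, 8, 9]

Max-flow min-cut theorem verified: both equal 16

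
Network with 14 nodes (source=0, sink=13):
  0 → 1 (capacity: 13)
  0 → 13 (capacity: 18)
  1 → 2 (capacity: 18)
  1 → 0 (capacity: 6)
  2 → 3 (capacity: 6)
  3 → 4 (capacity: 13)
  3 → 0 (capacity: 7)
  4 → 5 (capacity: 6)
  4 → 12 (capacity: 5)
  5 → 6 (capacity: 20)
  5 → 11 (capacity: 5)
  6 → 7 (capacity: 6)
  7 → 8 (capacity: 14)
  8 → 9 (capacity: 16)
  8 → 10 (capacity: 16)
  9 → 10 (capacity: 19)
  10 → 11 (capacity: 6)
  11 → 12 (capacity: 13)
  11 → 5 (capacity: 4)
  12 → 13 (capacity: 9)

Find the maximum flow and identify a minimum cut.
Max flow = 24, Min cut edges: (0,13), (2,3)

Maximum flow: 24
Minimum cut: (0,13), (2,3)
Partition: S = [0, 1, 2], T = [3, 4, 5, 6, 7, 8, 9, 10, 11, 12, 13]

Max-flow min-cut theorem verified: both equal 24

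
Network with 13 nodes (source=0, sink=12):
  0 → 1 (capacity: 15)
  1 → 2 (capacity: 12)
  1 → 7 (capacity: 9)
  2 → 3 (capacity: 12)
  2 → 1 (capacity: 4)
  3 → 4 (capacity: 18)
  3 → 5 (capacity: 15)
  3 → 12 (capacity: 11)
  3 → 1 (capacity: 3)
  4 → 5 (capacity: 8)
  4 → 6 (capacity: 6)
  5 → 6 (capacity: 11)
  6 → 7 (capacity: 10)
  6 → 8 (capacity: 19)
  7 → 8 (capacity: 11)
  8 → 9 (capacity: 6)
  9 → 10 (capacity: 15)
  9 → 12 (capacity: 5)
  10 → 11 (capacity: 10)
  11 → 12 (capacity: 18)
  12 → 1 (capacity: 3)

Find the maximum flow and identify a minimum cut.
Max flow = 15, Min cut edges: (0,1)

Maximum flow: 15
Minimum cut: (0,1)
Partition: S = [0], T = [1, 2, 3, 4, 5, 6, 7, 8, 9, 10, 11, 12]

Max-flow min-cut theorem verified: both equal 15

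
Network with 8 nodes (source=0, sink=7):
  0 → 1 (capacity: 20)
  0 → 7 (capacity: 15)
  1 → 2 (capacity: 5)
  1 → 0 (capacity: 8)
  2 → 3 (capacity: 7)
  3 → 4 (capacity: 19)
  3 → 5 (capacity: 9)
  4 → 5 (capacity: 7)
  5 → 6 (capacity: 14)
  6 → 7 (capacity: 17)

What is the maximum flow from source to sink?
Maximum flow = 20

Max flow: 20

Flow assignment:
  0 → 1: 5/20
  0 → 7: 15/15
  1 → 2: 5/5
  2 → 3: 5/7
  3 → 5: 5/9
  5 → 6: 5/14
  6 → 7: 5/17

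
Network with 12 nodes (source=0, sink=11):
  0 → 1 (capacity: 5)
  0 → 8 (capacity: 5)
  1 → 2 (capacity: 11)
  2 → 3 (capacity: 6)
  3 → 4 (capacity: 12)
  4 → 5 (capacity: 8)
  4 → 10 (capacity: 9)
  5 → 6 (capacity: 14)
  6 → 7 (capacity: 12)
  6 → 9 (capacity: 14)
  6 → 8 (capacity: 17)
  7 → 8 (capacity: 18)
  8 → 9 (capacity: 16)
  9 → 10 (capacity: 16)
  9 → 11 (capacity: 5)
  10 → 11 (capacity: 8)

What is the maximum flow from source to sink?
Maximum flow = 10

Max flow: 10

Flow assignment:
  0 → 1: 5/5
  0 → 8: 5/5
  1 → 2: 5/11
  2 → 3: 5/6
  3 → 4: 5/12
  4 → 10: 5/9
  8 → 9: 5/16
  9 → 11: 5/5
  10 → 11: 5/8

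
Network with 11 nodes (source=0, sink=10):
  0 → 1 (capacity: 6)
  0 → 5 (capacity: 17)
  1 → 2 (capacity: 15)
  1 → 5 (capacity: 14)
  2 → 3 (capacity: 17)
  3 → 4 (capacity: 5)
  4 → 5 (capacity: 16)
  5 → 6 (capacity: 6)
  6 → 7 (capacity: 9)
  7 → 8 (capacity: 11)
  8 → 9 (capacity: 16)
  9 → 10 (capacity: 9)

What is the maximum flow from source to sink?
Maximum flow = 6

Max flow: 6

Flow assignment:
  0 → 5: 6/17
  5 → 6: 6/6
  6 → 7: 6/9
  7 → 8: 6/11
  8 → 9: 6/16
  9 → 10: 6/9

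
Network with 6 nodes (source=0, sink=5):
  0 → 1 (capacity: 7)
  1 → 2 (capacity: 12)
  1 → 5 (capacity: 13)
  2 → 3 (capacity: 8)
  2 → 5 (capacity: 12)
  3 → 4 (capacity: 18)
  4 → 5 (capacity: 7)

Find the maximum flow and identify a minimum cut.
Max flow = 7, Min cut edges: (0,1)

Maximum flow: 7
Minimum cut: (0,1)
Partition: S = [0], T = [1, 2, 3, 4, 5]

Max-flow min-cut theorem verified: both equal 7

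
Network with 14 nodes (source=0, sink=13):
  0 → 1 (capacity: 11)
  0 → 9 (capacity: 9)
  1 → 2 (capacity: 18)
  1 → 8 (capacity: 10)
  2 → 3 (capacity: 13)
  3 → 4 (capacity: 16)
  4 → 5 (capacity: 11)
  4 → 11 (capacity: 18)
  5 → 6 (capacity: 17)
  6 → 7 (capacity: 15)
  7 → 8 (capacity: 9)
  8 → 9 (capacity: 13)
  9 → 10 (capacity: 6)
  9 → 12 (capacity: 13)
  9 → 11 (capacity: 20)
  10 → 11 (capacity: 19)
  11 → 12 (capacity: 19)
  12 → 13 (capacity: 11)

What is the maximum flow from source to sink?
Maximum flow = 11

Max flow: 11

Flow assignment:
  0 → 1: 11/11
  1 → 2: 1/18
  1 → 8: 10/10
  2 → 3: 1/13
  3 → 4: 1/16
  4 → 11: 1/18
  8 → 9: 10/13
  9 → 12: 10/13
  11 → 12: 1/19
  12 → 13: 11/11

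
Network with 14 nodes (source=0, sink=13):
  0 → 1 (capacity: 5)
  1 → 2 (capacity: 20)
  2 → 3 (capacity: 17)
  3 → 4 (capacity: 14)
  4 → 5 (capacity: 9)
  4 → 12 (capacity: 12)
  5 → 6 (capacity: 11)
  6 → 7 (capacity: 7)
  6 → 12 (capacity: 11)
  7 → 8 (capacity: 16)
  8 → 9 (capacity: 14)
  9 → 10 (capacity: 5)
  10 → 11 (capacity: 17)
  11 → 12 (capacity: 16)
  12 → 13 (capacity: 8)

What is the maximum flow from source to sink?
Maximum flow = 5

Max flow: 5

Flow assignment:
  0 → 1: 5/5
  1 → 2: 5/20
  2 → 3: 5/17
  3 → 4: 5/14
  4 → 12: 5/12
  12 → 13: 5/8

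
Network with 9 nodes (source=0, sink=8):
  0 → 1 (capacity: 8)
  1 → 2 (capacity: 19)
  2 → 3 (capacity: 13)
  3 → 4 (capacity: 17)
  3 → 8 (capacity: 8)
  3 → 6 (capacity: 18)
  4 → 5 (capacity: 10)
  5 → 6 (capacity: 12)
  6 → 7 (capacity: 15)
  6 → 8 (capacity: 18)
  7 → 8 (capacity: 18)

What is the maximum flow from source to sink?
Maximum flow = 8

Max flow: 8

Flow assignment:
  0 → 1: 8/8
  1 → 2: 8/19
  2 → 3: 8/13
  3 → 8: 8/8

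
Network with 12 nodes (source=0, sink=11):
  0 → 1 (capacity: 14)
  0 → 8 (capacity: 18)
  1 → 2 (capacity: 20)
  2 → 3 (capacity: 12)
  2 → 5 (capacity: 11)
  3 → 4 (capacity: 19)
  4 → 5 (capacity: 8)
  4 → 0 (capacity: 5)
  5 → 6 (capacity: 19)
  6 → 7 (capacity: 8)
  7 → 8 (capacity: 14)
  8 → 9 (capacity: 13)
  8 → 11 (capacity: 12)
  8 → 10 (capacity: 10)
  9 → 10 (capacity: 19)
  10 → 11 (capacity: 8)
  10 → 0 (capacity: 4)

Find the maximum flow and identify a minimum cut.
Max flow = 20, Min cut edges: (8,11), (10,11)

Maximum flow: 20
Minimum cut: (8,11), (10,11)
Partition: S = [0, 1, 2, 3, 4, 5, 6, 7, 8, 9, 10], T = [11]

Max-flow min-cut theorem verified: both equal 20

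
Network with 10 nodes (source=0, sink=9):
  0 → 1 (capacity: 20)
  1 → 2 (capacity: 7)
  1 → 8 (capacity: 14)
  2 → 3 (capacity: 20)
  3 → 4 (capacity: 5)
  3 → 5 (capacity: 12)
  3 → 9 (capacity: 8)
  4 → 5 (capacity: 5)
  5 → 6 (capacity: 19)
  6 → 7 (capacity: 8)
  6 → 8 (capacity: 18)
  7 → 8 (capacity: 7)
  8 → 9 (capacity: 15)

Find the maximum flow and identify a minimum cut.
Max flow = 20, Min cut edges: (0,1)

Maximum flow: 20
Minimum cut: (0,1)
Partition: S = [0], T = [1, 2, 3, 4, 5, 6, 7, 8, 9]

Max-flow min-cut theorem verified: both equal 20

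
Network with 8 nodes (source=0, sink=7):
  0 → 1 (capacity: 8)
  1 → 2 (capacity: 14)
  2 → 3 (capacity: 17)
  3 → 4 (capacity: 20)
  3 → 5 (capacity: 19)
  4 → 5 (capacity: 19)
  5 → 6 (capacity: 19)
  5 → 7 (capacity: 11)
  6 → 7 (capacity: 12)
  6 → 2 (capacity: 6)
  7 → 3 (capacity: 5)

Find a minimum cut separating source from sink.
Min cut value = 8, edges: (0,1)

Min cut value: 8
Partition: S = [0], T = [1, 2, 3, 4, 5, 6, 7]
Cut edges: (0,1)

By max-flow min-cut theorem, max flow = min cut = 8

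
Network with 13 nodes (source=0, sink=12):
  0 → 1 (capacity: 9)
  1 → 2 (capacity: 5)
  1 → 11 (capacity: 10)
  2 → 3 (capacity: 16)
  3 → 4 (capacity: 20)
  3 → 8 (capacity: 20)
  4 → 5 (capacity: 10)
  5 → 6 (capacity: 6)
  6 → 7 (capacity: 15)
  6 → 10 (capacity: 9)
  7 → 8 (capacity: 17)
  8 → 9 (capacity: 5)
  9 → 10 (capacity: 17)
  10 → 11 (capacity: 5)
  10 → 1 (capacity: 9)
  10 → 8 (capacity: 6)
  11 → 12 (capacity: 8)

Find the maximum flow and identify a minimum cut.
Max flow = 8, Min cut edges: (11,12)

Maximum flow: 8
Minimum cut: (11,12)
Partition: S = [0, 1, 2, 3, 4, 5, 6, 7, 8, 9, 10, 11], T = [12]

Max-flow min-cut theorem verified: both equal 8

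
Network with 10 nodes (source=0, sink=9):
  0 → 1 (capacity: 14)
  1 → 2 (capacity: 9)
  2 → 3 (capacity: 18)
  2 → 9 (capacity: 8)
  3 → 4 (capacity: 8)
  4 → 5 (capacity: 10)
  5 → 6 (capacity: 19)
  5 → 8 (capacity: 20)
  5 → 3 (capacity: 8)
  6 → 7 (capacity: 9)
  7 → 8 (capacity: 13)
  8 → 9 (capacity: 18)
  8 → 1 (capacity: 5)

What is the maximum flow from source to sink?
Maximum flow = 9

Max flow: 9

Flow assignment:
  0 → 1: 9/14
  1 → 2: 9/9
  2 → 3: 1/18
  2 → 9: 8/8
  3 → 4: 1/8
  4 → 5: 1/10
  5 → 8: 1/20
  8 → 9: 1/18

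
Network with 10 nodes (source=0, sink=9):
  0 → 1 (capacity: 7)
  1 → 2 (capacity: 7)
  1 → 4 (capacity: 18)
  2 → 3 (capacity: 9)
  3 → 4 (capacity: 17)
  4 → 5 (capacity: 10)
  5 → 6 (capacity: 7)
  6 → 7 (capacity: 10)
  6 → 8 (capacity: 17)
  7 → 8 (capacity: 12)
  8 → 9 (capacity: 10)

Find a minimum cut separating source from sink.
Min cut value = 7, edges: (5,6)

Min cut value: 7
Partition: S = [0, 1, 2, 3, 4, 5], T = [6, 7, 8, 9]
Cut edges: (5,6)

By max-flow min-cut theorem, max flow = min cut = 7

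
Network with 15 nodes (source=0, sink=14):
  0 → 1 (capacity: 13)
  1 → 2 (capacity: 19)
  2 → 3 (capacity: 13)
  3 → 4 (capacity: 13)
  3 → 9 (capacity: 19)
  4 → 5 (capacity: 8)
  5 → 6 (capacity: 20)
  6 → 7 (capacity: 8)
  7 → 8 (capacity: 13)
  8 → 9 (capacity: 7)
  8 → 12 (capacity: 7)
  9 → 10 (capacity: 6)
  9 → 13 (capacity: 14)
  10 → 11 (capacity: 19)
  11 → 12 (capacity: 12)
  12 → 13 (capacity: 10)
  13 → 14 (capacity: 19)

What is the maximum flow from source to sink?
Maximum flow = 13

Max flow: 13

Flow assignment:
  0 → 1: 13/13
  1 → 2: 13/19
  2 → 3: 13/13
  3 → 9: 13/19
  9 → 13: 13/14
  13 → 14: 13/19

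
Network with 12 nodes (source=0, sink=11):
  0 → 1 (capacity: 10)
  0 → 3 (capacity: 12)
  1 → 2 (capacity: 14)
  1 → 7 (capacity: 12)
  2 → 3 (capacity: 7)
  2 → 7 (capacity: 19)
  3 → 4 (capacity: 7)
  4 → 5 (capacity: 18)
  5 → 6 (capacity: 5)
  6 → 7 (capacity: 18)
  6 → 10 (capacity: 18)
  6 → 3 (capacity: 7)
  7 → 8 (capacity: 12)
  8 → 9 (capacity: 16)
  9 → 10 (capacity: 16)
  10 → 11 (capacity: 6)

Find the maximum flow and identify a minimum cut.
Max flow = 6, Min cut edges: (10,11)

Maximum flow: 6
Minimum cut: (10,11)
Partition: S = [0, 1, 2, 3, 4, 5, 6, 7, 8, 9, 10], T = [11]

Max-flow min-cut theorem verified: both equal 6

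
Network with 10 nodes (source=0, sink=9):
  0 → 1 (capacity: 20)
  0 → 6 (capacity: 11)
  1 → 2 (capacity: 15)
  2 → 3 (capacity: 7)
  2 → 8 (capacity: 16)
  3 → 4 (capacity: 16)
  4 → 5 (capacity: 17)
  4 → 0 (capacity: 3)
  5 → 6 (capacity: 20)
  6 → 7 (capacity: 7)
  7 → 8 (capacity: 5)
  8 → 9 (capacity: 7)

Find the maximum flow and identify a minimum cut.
Max flow = 7, Min cut edges: (8,9)

Maximum flow: 7
Minimum cut: (8,9)
Partition: S = [0, 1, 2, 3, 4, 5, 6, 7, 8], T = [9]

Max-flow min-cut theorem verified: both equal 7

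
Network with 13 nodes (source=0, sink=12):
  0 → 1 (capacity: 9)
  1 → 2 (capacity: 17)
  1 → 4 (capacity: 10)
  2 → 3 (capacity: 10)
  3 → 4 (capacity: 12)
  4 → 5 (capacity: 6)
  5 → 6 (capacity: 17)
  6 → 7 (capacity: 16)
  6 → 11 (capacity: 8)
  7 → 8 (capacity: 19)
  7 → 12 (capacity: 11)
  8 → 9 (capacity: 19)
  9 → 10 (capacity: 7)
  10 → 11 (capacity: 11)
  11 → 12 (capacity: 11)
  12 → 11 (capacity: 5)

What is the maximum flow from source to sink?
Maximum flow = 6

Max flow: 6

Flow assignment:
  0 → 1: 6/9
  1 → 4: 6/10
  4 → 5: 6/6
  5 → 6: 6/17
  6 → 7: 6/16
  7 → 12: 6/11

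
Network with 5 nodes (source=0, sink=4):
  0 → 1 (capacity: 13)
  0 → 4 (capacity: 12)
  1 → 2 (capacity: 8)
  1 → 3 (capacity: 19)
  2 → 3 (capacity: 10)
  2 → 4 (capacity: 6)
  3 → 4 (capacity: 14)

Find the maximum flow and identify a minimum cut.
Max flow = 25, Min cut edges: (0,1), (0,4)

Maximum flow: 25
Minimum cut: (0,1), (0,4)
Partition: S = [0], T = [1, 2, 3, 4]

Max-flow min-cut theorem verified: both equal 25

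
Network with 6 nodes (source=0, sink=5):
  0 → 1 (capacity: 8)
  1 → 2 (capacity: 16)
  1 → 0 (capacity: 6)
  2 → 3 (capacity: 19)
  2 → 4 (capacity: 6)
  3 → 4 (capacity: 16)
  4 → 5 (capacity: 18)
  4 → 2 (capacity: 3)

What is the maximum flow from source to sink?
Maximum flow = 8

Max flow: 8

Flow assignment:
  0 → 1: 8/8
  1 → 2: 8/16
  2 → 3: 2/19
  2 → 4: 6/6
  3 → 4: 2/16
  4 → 5: 8/18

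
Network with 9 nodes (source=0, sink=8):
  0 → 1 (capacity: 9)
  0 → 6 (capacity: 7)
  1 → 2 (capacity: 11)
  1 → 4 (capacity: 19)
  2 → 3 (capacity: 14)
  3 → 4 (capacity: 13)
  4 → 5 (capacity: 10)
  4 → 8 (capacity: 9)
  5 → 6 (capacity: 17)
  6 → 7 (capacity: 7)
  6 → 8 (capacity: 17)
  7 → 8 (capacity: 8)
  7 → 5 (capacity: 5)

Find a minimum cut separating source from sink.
Min cut value = 16, edges: (0,1), (0,6)

Min cut value: 16
Partition: S = [0], T = [1, 2, 3, 4, 5, 6, 7, 8]
Cut edges: (0,1), (0,6)

By max-flow min-cut theorem, max flow = min cut = 16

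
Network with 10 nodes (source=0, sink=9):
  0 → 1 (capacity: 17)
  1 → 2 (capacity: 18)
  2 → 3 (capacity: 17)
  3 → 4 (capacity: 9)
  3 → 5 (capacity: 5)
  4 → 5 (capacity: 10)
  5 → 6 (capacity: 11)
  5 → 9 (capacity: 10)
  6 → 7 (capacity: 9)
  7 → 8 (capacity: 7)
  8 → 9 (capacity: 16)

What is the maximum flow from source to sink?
Maximum flow = 14

Max flow: 14

Flow assignment:
  0 → 1: 14/17
  1 → 2: 14/18
  2 → 3: 14/17
  3 → 4: 9/9
  3 → 5: 5/5
  4 → 5: 9/10
  5 → 6: 4/11
  5 → 9: 10/10
  6 → 7: 4/9
  7 → 8: 4/7
  8 → 9: 4/16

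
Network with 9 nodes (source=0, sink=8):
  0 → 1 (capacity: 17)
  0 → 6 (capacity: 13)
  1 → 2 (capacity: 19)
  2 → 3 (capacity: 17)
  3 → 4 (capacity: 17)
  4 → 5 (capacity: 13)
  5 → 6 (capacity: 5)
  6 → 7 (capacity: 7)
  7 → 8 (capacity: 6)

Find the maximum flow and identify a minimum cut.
Max flow = 6, Min cut edges: (7,8)

Maximum flow: 6
Minimum cut: (7,8)
Partition: S = [0, 1, 2, 3, 4, 5, 6, 7], T = [8]

Max-flow min-cut theorem verified: both equal 6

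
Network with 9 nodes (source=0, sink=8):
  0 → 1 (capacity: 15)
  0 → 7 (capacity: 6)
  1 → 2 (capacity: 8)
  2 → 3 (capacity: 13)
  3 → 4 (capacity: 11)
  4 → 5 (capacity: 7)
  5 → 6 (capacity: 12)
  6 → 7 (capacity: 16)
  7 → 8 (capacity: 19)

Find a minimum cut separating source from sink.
Min cut value = 13, edges: (0,7), (4,5)

Min cut value: 13
Partition: S = [0, 1, 2, 3, 4], T = [5, 6, 7, 8]
Cut edges: (0,7), (4,5)

By max-flow min-cut theorem, max flow = min cut = 13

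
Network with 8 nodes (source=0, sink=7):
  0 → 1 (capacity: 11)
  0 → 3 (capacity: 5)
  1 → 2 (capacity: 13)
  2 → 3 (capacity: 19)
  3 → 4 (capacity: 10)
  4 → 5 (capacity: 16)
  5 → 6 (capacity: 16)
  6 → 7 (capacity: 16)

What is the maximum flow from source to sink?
Maximum flow = 10

Max flow: 10

Flow assignment:
  0 → 1: 10/11
  1 → 2: 10/13
  2 → 3: 10/19
  3 → 4: 10/10
  4 → 5: 10/16
  5 → 6: 10/16
  6 → 7: 10/16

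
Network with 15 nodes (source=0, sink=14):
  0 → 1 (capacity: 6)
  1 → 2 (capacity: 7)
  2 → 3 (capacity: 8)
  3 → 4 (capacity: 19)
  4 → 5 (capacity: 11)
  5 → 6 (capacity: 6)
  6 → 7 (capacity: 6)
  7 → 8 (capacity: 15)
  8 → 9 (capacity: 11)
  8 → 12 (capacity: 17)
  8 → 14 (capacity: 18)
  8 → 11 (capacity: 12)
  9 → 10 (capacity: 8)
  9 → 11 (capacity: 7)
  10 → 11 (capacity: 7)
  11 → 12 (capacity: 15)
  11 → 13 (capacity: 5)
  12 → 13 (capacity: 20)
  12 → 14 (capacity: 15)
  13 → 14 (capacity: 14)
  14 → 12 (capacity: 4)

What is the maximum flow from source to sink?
Maximum flow = 6

Max flow: 6

Flow assignment:
  0 → 1: 6/6
  1 → 2: 6/7
  2 → 3: 6/8
  3 → 4: 6/19
  4 → 5: 6/11
  5 → 6: 6/6
  6 → 7: 6/6
  7 → 8: 6/15
  8 → 14: 6/18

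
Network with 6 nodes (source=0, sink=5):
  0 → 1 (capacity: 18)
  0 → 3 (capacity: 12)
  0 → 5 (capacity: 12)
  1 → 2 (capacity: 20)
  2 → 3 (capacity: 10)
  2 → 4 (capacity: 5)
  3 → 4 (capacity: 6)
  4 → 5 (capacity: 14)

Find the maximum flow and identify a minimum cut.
Max flow = 23, Min cut edges: (0,5), (2,4), (3,4)

Maximum flow: 23
Minimum cut: (0,5), (2,4), (3,4)
Partition: S = [0, 1, 2, 3], T = [4, 5]

Max-flow min-cut theorem verified: both equal 23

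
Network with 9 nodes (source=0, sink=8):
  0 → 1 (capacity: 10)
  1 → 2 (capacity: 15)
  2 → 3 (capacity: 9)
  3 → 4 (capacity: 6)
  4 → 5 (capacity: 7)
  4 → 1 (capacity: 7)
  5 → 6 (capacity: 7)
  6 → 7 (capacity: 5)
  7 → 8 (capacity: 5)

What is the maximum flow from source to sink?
Maximum flow = 5

Max flow: 5

Flow assignment:
  0 → 1: 5/10
  1 → 2: 6/15
  2 → 3: 6/9
  3 → 4: 6/6
  4 → 5: 5/7
  4 → 1: 1/7
  5 → 6: 5/7
  6 → 7: 5/5
  7 → 8: 5/5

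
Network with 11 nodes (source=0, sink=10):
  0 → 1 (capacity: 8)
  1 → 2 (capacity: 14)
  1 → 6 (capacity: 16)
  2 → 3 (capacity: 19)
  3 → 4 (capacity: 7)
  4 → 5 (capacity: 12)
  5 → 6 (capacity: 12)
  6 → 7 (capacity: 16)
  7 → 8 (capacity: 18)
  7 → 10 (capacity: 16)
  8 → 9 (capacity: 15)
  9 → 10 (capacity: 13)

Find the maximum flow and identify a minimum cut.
Max flow = 8, Min cut edges: (0,1)

Maximum flow: 8
Minimum cut: (0,1)
Partition: S = [0], T = [1, 2, 3, 4, 5, 6, 7, 8, 9, 10]

Max-flow min-cut theorem verified: both equal 8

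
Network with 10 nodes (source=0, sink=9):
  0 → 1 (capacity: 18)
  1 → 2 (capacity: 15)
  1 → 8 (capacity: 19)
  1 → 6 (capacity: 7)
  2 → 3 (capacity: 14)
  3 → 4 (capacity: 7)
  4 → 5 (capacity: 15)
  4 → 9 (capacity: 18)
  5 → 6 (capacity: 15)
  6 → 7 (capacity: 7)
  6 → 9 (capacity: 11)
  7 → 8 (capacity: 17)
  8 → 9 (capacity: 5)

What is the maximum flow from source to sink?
Maximum flow = 18

Max flow: 18

Flow assignment:
  0 → 1: 18/18
  1 → 2: 6/15
  1 → 8: 5/19
  1 → 6: 7/7
  2 → 3: 6/14
  3 → 4: 6/7
  4 → 9: 6/18
  6 → 9: 7/11
  8 → 9: 5/5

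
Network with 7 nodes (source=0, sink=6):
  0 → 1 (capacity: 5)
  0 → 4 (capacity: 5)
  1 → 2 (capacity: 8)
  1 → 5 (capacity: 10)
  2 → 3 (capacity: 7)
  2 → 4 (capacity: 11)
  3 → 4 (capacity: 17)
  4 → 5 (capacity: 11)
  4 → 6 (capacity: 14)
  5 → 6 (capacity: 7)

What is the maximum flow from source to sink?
Maximum flow = 10

Max flow: 10

Flow assignment:
  0 → 1: 5/5
  0 → 4: 5/5
  1 → 5: 5/10
  4 → 6: 5/14
  5 → 6: 5/7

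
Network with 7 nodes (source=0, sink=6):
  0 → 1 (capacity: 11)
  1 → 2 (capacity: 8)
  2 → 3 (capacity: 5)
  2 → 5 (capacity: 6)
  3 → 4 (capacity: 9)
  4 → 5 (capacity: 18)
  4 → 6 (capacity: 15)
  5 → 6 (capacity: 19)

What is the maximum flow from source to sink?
Maximum flow = 8

Max flow: 8

Flow assignment:
  0 → 1: 8/11
  1 → 2: 8/8
  2 → 3: 2/5
  2 → 5: 6/6
  3 → 4: 2/9
  4 → 6: 2/15
  5 → 6: 6/19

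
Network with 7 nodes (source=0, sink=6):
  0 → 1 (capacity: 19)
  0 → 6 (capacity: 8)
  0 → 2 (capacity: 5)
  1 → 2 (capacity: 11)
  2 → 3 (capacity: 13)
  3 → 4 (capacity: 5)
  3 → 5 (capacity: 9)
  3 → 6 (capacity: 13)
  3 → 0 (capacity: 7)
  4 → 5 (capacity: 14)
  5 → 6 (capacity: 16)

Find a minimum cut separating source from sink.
Min cut value = 21, edges: (0,6), (2,3)

Min cut value: 21
Partition: S = [0, 1, 2], T = [3, 4, 5, 6]
Cut edges: (0,6), (2,3)

By max-flow min-cut theorem, max flow = min cut = 21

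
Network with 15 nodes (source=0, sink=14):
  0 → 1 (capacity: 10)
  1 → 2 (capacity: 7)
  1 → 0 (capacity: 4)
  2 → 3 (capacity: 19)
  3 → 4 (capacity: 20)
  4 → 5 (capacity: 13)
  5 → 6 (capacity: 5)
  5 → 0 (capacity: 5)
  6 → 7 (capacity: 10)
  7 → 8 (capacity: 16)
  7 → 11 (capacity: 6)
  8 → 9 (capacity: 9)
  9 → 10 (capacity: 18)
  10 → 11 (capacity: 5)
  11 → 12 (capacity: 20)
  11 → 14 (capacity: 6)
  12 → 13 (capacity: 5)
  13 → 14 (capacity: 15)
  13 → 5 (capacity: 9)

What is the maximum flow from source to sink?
Maximum flow = 5

Max flow: 5

Flow assignment:
  0 → 1: 7/10
  1 → 2: 7/7
  2 → 3: 7/19
  3 → 4: 7/20
  4 → 5: 7/13
  5 → 6: 5/5
  5 → 0: 2/5
  6 → 7: 5/10
  7 → 11: 5/6
  11 → 14: 5/6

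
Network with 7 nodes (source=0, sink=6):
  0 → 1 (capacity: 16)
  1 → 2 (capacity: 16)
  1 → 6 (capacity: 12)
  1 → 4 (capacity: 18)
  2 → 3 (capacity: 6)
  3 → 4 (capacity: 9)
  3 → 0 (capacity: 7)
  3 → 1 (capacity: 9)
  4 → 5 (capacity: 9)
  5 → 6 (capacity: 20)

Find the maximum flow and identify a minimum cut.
Max flow = 16, Min cut edges: (0,1)

Maximum flow: 16
Minimum cut: (0,1)
Partition: S = [0], T = [1, 2, 3, 4, 5, 6]

Max-flow min-cut theorem verified: both equal 16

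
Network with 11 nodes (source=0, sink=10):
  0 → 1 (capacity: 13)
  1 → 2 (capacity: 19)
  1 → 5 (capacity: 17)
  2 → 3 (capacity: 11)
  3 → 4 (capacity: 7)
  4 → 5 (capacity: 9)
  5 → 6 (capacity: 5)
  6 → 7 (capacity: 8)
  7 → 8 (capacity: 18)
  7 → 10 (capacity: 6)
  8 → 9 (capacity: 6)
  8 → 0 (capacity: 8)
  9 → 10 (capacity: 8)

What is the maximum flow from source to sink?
Maximum flow = 5

Max flow: 5

Flow assignment:
  0 → 1: 5/13
  1 → 5: 5/17
  5 → 6: 5/5
  6 → 7: 5/8
  7 → 10: 5/6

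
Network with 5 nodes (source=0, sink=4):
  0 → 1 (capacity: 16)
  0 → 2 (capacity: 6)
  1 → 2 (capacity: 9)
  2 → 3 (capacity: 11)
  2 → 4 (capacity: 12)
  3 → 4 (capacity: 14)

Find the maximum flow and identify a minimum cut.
Max flow = 15, Min cut edges: (0,2), (1,2)

Maximum flow: 15
Minimum cut: (0,2), (1,2)
Partition: S = [0, 1], T = [2, 3, 4]

Max-flow min-cut theorem verified: both equal 15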